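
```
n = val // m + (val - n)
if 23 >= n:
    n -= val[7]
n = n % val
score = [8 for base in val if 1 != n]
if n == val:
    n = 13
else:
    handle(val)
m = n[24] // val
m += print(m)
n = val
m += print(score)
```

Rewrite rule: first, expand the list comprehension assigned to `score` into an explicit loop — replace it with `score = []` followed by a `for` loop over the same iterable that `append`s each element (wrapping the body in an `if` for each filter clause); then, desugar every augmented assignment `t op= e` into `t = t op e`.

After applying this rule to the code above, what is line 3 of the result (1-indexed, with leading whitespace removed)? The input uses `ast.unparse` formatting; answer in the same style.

n = n - val[7]

Transformed code:
n = val // m + (val - n)
if 23 >= n:
    n = n - val[7]
n = n % val
score = []
for base in val:
    if 1 != n:
        score.append(8)
if n == val:
    n = 13
else:
    handle(val)
m = n[24] // val
m = m + print(m)
n = val
m = m + print(score)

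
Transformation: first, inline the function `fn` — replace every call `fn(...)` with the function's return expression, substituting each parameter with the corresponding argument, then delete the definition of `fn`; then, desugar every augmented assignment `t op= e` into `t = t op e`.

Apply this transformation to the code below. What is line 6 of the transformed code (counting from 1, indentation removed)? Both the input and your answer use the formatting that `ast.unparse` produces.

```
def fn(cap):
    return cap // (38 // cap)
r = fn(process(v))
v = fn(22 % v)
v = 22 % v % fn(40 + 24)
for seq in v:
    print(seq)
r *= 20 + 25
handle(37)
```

r = r * (20 + 25)

Transformed code:
r = process(v) // (38 // process(v))
v = 22 % v // (38 // (22 % v))
v = 22 % v % ((40 + 24) // (38 // (40 + 24)))
for seq in v:
    print(seq)
r = r * (20 + 25)
handle(37)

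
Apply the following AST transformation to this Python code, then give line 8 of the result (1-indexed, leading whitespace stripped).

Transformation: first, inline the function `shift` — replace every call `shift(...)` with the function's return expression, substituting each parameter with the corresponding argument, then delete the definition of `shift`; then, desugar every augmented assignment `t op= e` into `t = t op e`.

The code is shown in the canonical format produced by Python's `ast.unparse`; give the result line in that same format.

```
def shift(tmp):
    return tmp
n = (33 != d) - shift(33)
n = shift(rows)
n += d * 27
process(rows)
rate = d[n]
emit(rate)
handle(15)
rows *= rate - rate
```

rows = rows * (rate - rate)

Transformed code:
n = (33 != d) - 33
n = rows
n = n + d * 27
process(rows)
rate = d[n]
emit(rate)
handle(15)
rows = rows * (rate - rate)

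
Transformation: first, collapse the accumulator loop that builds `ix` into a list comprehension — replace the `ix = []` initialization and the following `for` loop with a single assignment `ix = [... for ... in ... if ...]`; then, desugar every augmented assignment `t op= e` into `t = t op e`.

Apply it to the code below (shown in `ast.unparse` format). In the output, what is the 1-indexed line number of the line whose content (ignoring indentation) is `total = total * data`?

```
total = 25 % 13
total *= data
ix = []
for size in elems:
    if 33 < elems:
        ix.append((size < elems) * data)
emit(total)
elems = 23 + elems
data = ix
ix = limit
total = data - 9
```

2

Transformed code:
total = 25 % 13
total = total * data
ix = [(size < elems) * data for size in elems if 33 < elems]
emit(total)
elems = 23 + elems
data = ix
ix = limit
total = data - 9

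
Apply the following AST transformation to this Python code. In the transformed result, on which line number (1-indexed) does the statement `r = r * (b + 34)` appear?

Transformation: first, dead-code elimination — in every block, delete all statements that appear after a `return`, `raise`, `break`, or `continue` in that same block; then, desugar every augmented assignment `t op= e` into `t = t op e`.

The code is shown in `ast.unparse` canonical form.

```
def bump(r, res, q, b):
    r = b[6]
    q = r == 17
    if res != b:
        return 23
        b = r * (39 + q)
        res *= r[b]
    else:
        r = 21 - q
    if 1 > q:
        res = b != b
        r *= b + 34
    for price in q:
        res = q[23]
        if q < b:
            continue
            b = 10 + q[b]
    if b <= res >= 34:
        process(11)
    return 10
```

10

Transformed code:
def bump(r, res, q, b):
    r = b[6]
    q = r == 17
    if res != b:
        return 23
    else:
        r = 21 - q
    if 1 > q:
        res = b != b
        r = r * (b + 34)
    for price in q:
        res = q[23]
        if q < b:
            continue
    if b <= res >= 34:
        process(11)
    return 10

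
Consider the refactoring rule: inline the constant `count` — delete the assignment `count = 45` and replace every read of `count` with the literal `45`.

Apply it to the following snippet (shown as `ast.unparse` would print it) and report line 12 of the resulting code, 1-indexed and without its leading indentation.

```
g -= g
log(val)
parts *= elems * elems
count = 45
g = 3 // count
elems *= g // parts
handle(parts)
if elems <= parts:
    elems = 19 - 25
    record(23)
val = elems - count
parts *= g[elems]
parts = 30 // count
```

parts = 30 // 45

Transformed code:
g -= g
log(val)
parts *= elems * elems
g = 3 // 45
elems *= g // parts
handle(parts)
if elems <= parts:
    elems = 19 - 25
    record(23)
val = elems - 45
parts *= g[elems]
parts = 30 // 45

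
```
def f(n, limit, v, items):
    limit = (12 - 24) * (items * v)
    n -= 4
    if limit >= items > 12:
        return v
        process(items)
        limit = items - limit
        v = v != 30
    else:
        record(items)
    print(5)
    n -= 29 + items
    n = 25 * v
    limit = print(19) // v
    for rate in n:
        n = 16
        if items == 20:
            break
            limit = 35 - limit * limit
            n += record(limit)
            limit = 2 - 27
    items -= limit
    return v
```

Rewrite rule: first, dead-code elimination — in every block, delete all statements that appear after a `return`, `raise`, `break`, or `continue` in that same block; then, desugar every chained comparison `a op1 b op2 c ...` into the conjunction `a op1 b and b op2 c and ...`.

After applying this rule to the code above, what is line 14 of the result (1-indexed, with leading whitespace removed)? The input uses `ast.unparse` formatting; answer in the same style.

Transformed code:
def f(n, limit, v, items):
    limit = (12 - 24) * (items * v)
    n -= 4
    if limit >= items and items > 12:
        return v
    else:
        record(items)
    print(5)
    n -= 29 + items
    n = 25 * v
    limit = print(19) // v
    for rate in n:
        n = 16
        if items == 20:
            break
    items -= limit
    return v

if items == 20:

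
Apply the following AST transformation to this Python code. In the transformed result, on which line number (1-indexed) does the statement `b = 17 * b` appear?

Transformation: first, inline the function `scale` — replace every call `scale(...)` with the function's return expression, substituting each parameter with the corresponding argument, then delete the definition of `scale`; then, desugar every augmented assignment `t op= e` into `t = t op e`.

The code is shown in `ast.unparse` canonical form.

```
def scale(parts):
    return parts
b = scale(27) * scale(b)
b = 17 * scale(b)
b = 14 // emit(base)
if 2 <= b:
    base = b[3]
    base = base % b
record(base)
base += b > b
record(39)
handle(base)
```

2

Transformed code:
b = 27 * b
b = 17 * b
b = 14 // emit(base)
if 2 <= b:
    base = b[3]
    base = base % b
record(base)
base = base + (b > b)
record(39)
handle(base)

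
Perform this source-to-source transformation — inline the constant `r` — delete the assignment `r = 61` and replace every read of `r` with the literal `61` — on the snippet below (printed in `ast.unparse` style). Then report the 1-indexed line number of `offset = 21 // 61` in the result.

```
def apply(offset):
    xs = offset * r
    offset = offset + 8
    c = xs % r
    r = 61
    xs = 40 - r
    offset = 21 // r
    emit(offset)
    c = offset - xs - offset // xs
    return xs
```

6

Transformed code:
def apply(offset):
    xs = offset * 61
    offset = offset + 8
    c = xs % 61
    xs = 40 - 61
    offset = 21 // 61
    emit(offset)
    c = offset - xs - offset // xs
    return xs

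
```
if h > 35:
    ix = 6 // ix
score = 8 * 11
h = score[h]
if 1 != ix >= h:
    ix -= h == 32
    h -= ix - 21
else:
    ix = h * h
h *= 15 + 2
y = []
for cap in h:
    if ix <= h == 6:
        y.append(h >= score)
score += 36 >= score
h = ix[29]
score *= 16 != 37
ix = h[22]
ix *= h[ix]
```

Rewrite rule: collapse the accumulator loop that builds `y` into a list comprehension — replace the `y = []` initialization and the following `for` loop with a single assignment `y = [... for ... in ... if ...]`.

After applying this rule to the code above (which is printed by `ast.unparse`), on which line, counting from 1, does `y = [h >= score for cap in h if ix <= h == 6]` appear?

Transformed code:
if h > 35:
    ix = 6 // ix
score = 8 * 11
h = score[h]
if 1 != ix >= h:
    ix -= h == 32
    h -= ix - 21
else:
    ix = h * h
h *= 15 + 2
y = [h >= score for cap in h if ix <= h == 6]
score += 36 >= score
h = ix[29]
score *= 16 != 37
ix = h[22]
ix *= h[ix]

11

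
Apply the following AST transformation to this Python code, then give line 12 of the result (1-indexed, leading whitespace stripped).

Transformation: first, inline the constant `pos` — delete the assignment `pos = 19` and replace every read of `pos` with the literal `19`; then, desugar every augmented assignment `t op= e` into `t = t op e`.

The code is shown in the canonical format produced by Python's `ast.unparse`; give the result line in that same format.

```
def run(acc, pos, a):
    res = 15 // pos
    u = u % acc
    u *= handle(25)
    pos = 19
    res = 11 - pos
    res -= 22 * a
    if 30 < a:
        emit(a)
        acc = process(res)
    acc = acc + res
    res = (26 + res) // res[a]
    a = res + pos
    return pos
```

a = res + 19

Transformed code:
def run(acc, pos, a):
    res = 15 // 19
    u = u % acc
    u = u * handle(25)
    res = 11 - 19
    res = res - 22 * a
    if 30 < a:
        emit(a)
        acc = process(res)
    acc = acc + res
    res = (26 + res) // res[a]
    a = res + 19
    return 19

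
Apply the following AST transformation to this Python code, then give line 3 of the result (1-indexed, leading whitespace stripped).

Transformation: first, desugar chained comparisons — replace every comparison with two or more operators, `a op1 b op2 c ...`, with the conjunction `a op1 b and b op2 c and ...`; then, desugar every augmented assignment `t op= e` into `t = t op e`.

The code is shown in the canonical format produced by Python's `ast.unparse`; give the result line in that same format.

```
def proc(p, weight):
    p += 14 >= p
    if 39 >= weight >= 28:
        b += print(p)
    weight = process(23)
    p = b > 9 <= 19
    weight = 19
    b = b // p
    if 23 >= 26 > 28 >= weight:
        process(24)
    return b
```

if 39 >= weight and weight >= 28:

Transformed code:
def proc(p, weight):
    p = p + (14 >= p)
    if 39 >= weight and weight >= 28:
        b = b + print(p)
    weight = process(23)
    p = b > 9 and 9 <= 19
    weight = 19
    b = b // p
    if 23 >= 26 and 26 > 28 and (28 >= weight):
        process(24)
    return b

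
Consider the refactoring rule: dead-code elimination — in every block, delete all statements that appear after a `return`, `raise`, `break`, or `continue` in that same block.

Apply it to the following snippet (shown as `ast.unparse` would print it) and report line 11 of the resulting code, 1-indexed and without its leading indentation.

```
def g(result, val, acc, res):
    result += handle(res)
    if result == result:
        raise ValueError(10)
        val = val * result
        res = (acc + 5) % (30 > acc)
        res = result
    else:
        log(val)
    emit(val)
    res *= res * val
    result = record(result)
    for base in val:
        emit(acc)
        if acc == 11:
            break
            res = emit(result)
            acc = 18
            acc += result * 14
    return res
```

Transformed code:
def g(result, val, acc, res):
    result += handle(res)
    if result == result:
        raise ValueError(10)
    else:
        log(val)
    emit(val)
    res *= res * val
    result = record(result)
    for base in val:
        emit(acc)
        if acc == 11:
            break
    return res

emit(acc)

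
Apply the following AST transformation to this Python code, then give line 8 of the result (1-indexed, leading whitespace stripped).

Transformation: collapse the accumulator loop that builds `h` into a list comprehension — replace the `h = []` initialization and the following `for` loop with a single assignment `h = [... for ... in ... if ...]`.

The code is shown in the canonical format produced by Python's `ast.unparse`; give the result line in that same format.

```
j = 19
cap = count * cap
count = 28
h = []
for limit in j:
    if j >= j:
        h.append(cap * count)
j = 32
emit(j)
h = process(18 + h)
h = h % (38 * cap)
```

h = h % (38 * cap)

Transformed code:
j = 19
cap = count * cap
count = 28
h = [cap * count for limit in j if j >= j]
j = 32
emit(j)
h = process(18 + h)
h = h % (38 * cap)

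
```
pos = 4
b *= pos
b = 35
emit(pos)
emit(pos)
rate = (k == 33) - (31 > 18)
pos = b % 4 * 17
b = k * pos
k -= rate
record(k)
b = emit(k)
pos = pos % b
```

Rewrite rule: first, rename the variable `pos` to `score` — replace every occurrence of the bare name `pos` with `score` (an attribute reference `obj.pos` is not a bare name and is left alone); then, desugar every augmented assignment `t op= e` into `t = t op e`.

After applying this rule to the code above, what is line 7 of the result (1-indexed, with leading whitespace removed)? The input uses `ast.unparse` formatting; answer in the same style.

score = b % 4 * 17

Transformed code:
score = 4
b = b * score
b = 35
emit(score)
emit(score)
rate = (k == 33) - (31 > 18)
score = b % 4 * 17
b = k * score
k = k - rate
record(k)
b = emit(k)
score = score % b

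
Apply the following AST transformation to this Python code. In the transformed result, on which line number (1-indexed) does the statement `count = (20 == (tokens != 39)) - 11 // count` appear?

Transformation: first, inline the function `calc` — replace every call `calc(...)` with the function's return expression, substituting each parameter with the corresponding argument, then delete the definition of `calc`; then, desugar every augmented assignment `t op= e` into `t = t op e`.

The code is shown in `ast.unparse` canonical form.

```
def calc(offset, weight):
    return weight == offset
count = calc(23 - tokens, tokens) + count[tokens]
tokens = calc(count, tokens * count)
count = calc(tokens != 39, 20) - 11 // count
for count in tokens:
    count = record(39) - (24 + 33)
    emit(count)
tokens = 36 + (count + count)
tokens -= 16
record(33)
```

Transformed code:
count = (tokens == 23 - tokens) + count[tokens]
tokens = tokens * count == count
count = (20 == (tokens != 39)) - 11 // count
for count in tokens:
    count = record(39) - (24 + 33)
    emit(count)
tokens = 36 + (count + count)
tokens = tokens - 16
record(33)

3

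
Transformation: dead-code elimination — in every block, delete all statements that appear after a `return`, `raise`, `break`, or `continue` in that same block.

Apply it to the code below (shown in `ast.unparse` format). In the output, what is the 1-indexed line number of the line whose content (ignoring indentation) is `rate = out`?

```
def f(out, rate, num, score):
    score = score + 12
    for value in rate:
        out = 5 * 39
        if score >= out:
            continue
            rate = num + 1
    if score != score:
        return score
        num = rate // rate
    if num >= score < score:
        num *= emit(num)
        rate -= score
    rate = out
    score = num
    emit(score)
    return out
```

Transformed code:
def f(out, rate, num, score):
    score = score + 12
    for value in rate:
        out = 5 * 39
        if score >= out:
            continue
    if score != score:
        return score
    if num >= score < score:
        num *= emit(num)
        rate -= score
    rate = out
    score = num
    emit(score)
    return out

12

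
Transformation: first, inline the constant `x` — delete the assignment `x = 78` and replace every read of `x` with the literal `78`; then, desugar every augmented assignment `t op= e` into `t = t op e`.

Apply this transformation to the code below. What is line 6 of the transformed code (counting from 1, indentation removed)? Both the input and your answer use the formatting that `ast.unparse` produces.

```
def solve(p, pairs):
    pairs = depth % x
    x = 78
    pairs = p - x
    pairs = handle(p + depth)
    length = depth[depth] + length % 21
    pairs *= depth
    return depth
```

pairs = pairs * depth

Transformed code:
def solve(p, pairs):
    pairs = depth % 78
    pairs = p - 78
    pairs = handle(p + depth)
    length = depth[depth] + length % 21
    pairs = pairs * depth
    return depth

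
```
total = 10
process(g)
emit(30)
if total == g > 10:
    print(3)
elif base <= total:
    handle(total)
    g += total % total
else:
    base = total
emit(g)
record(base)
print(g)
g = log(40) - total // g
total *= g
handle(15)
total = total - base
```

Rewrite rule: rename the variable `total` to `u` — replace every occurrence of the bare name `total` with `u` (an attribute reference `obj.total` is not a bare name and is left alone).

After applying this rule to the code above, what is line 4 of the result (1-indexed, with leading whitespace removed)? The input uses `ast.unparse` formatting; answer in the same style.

if u == g > 10:

Transformed code:
u = 10
process(g)
emit(30)
if u == g > 10:
    print(3)
elif base <= u:
    handle(u)
    g += u % u
else:
    base = u
emit(g)
record(base)
print(g)
g = log(40) - u // g
u *= g
handle(15)
u = u - base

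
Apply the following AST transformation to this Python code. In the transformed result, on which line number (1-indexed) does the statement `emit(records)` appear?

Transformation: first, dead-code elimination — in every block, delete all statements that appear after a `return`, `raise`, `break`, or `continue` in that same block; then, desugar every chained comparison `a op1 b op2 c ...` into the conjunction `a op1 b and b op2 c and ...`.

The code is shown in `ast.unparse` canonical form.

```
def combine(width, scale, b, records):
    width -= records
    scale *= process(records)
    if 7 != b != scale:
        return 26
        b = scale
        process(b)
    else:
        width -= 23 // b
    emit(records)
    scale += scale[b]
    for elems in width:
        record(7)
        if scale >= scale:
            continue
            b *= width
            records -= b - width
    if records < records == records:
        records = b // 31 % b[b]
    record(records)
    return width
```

8

Transformed code:
def combine(width, scale, b, records):
    width -= records
    scale *= process(records)
    if 7 != b and b != scale:
        return 26
    else:
        width -= 23 // b
    emit(records)
    scale += scale[b]
    for elems in width:
        record(7)
        if scale >= scale:
            continue
    if records < records and records == records:
        records = b // 31 % b[b]
    record(records)
    return width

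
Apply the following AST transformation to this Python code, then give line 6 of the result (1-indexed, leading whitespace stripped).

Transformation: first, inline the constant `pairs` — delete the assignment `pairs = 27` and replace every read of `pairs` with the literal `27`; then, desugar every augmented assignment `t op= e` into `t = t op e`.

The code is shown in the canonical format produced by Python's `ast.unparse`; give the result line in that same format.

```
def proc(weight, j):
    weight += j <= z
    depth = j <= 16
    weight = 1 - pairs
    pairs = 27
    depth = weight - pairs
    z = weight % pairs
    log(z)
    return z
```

Transformed code:
def proc(weight, j):
    weight = weight + (j <= z)
    depth = j <= 16
    weight = 1 - 27
    depth = weight - 27
    z = weight % 27
    log(z)
    return z

z = weight % 27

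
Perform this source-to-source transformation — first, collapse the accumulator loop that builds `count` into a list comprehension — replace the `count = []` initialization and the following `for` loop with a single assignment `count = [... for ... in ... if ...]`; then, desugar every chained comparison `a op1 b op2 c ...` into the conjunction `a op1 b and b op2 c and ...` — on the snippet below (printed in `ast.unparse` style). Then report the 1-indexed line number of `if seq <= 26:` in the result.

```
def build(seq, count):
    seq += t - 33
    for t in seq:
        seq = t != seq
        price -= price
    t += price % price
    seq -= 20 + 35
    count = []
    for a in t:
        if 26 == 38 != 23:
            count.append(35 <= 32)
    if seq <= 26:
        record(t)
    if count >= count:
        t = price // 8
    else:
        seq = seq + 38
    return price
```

9

Transformed code:
def build(seq, count):
    seq += t - 33
    for t in seq:
        seq = t != seq
        price -= price
    t += price % price
    seq -= 20 + 35
    count = [35 <= 32 for a in t if 26 == 38 and 38 != 23]
    if seq <= 26:
        record(t)
    if count >= count:
        t = price // 8
    else:
        seq = seq + 38
    return price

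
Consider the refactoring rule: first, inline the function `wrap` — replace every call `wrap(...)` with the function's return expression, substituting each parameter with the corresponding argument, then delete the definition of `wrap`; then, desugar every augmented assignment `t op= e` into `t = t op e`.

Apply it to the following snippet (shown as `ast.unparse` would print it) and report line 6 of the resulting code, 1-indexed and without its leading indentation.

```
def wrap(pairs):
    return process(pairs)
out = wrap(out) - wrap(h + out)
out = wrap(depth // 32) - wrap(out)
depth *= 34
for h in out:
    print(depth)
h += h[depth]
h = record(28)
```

Transformed code:
out = process(out) - process(h + out)
out = process(depth // 32) - process(out)
depth = depth * 34
for h in out:
    print(depth)
h = h + h[depth]
h = record(28)

h = h + h[depth]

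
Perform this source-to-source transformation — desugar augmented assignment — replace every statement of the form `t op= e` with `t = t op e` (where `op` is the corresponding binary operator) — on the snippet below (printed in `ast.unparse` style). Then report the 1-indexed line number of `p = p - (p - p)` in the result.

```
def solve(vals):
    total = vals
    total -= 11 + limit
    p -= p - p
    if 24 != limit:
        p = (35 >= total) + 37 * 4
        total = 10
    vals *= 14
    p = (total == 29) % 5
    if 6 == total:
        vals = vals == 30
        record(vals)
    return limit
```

4

Transformed code:
def solve(vals):
    total = vals
    total = total - (11 + limit)
    p = p - (p - p)
    if 24 != limit:
        p = (35 >= total) + 37 * 4
        total = 10
    vals = vals * 14
    p = (total == 29) % 5
    if 6 == total:
        vals = vals == 30
        record(vals)
    return limit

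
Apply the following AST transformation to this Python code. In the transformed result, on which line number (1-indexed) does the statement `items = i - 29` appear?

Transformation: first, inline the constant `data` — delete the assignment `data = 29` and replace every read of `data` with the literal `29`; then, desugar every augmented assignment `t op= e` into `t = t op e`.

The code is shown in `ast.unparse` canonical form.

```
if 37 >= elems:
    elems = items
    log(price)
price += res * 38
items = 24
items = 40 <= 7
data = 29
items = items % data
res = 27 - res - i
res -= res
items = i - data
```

Transformed code:
if 37 >= elems:
    elems = items
    log(price)
price = price + res * 38
items = 24
items = 40 <= 7
items = items % 29
res = 27 - res - i
res = res - res
items = i - 29

10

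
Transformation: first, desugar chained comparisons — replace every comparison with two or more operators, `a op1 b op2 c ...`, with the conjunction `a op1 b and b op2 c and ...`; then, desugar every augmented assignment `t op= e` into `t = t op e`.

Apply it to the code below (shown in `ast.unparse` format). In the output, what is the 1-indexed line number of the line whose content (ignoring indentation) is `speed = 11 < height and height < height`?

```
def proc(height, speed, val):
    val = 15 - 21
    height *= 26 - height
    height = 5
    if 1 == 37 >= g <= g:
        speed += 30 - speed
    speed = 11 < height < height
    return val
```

7

Transformed code:
def proc(height, speed, val):
    val = 15 - 21
    height = height * (26 - height)
    height = 5
    if 1 == 37 and 37 >= g and (g <= g):
        speed = speed + (30 - speed)
    speed = 11 < height and height < height
    return val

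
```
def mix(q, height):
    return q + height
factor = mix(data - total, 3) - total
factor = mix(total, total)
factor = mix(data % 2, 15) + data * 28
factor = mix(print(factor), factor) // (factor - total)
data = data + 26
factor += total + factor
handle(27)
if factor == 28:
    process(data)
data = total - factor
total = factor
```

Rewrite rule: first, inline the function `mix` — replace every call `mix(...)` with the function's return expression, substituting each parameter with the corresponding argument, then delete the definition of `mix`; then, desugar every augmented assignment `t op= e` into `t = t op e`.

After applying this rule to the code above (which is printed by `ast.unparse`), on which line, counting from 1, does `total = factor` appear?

Transformed code:
factor = data - total + 3 - total
factor = total + total
factor = data % 2 + 15 + data * 28
factor = (print(factor) + factor) // (factor - total)
data = data + 26
factor = factor + (total + factor)
handle(27)
if factor == 28:
    process(data)
data = total - factor
total = factor

11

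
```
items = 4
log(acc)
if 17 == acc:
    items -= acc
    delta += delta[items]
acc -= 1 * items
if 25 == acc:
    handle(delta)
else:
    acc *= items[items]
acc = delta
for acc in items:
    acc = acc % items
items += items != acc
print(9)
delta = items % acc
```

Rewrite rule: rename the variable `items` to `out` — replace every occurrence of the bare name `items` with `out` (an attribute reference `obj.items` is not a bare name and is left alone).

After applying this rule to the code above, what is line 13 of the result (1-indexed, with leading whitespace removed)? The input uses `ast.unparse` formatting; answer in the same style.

Transformed code:
out = 4
log(acc)
if 17 == acc:
    out -= acc
    delta += delta[out]
acc -= 1 * out
if 25 == acc:
    handle(delta)
else:
    acc *= out[out]
acc = delta
for acc in out:
    acc = acc % out
out += out != acc
print(9)
delta = out % acc

acc = acc % out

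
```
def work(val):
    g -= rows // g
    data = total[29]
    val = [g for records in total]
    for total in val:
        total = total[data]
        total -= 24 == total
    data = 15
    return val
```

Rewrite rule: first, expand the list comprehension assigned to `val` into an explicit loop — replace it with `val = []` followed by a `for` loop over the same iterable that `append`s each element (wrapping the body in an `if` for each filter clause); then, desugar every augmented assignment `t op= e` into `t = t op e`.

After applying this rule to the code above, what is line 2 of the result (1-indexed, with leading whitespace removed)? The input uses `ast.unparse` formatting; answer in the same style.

Transformed code:
def work(val):
    g = g - rows // g
    data = total[29]
    val = []
    for records in total:
        val.append(g)
    for total in val:
        total = total[data]
        total = total - (24 == total)
    data = 15
    return val

g = g - rows // g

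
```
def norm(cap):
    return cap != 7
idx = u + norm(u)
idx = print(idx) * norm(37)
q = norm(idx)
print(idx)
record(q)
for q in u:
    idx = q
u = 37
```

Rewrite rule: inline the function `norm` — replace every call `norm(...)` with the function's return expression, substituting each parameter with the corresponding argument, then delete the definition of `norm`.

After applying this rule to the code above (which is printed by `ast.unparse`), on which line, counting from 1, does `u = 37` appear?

8

Transformed code:
idx = u + (u != 7)
idx = print(idx) * (37 != 7)
q = idx != 7
print(idx)
record(q)
for q in u:
    idx = q
u = 37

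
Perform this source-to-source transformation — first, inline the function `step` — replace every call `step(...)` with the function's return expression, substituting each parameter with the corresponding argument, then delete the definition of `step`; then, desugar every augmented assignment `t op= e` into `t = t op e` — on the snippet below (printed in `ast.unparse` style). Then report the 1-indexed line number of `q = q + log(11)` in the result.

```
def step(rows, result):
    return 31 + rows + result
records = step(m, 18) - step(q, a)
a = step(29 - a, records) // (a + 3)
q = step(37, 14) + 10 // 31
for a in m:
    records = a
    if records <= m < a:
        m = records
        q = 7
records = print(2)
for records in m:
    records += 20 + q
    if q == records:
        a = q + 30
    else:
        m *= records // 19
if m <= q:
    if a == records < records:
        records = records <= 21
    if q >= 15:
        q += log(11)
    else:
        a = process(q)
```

20

Transformed code:
records = 31 + m + 18 - (31 + q + a)
a = (31 + (29 - a) + records) // (a + 3)
q = 31 + 37 + 14 + 10 // 31
for a in m:
    records = a
    if records <= m < a:
        m = records
        q = 7
records = print(2)
for records in m:
    records = records + (20 + q)
    if q == records:
        a = q + 30
    else:
        m = m * (records // 19)
if m <= q:
    if a == records < records:
        records = records <= 21
    if q >= 15:
        q = q + log(11)
    else:
        a = process(q)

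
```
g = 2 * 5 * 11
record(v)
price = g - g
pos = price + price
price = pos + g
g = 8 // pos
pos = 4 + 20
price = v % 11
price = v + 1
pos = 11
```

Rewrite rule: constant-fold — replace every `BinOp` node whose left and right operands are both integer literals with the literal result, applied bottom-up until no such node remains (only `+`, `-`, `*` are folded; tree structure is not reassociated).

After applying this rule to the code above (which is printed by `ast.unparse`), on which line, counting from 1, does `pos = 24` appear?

7

Transformed code:
g = 110
record(v)
price = g - g
pos = price + price
price = pos + g
g = 8 // pos
pos = 24
price = v % 11
price = v + 1
pos = 11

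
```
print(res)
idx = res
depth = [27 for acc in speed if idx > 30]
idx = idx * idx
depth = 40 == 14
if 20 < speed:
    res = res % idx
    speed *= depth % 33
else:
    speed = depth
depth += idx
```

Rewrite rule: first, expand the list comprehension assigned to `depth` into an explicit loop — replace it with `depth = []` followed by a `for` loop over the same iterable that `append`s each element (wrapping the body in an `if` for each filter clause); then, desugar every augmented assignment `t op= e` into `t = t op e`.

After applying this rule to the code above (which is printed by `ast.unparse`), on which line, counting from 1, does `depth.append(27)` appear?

6

Transformed code:
print(res)
idx = res
depth = []
for acc in speed:
    if idx > 30:
        depth.append(27)
idx = idx * idx
depth = 40 == 14
if 20 < speed:
    res = res % idx
    speed = speed * (depth % 33)
else:
    speed = depth
depth = depth + idx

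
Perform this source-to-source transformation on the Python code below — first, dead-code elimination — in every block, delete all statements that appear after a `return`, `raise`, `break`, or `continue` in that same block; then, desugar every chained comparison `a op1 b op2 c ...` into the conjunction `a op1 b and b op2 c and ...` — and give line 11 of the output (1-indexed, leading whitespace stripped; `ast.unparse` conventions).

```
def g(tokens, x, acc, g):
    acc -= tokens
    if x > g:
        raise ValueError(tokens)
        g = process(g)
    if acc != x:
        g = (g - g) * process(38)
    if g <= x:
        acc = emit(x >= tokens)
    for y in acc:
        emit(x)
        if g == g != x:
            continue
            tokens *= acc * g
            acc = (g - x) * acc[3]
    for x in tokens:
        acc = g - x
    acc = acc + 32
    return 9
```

Transformed code:
def g(tokens, x, acc, g):
    acc -= tokens
    if x > g:
        raise ValueError(tokens)
    if acc != x:
        g = (g - g) * process(38)
    if g <= x:
        acc = emit(x >= tokens)
    for y in acc:
        emit(x)
        if g == g and g != x:
            continue
    for x in tokens:
        acc = g - x
    acc = acc + 32
    return 9

if g == g and g != x:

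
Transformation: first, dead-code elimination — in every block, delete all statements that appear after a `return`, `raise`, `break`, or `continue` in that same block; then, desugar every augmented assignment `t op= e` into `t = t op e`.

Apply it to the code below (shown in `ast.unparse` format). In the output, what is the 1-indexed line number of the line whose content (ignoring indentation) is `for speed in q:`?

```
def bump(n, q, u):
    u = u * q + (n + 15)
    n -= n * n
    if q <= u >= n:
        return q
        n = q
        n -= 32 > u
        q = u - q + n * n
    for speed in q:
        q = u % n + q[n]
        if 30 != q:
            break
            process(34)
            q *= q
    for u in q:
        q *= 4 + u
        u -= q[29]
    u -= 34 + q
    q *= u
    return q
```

6

Transformed code:
def bump(n, q, u):
    u = u * q + (n + 15)
    n = n - n * n
    if q <= u >= n:
        return q
    for speed in q:
        q = u % n + q[n]
        if 30 != q:
            break
    for u in q:
        q = q * (4 + u)
        u = u - q[29]
    u = u - (34 + q)
    q = q * u
    return q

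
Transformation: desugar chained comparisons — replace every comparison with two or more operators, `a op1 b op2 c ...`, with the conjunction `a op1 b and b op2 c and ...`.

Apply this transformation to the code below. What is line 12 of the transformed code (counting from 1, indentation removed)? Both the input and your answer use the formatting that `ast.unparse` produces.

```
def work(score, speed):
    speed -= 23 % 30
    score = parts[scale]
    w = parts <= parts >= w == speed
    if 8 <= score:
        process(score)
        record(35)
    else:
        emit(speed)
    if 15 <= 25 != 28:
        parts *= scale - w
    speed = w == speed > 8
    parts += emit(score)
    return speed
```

Transformed code:
def work(score, speed):
    speed -= 23 % 30
    score = parts[scale]
    w = parts <= parts and parts >= w and (w == speed)
    if 8 <= score:
        process(score)
        record(35)
    else:
        emit(speed)
    if 15 <= 25 and 25 != 28:
        parts *= scale - w
    speed = w == speed and speed > 8
    parts += emit(score)
    return speed

speed = w == speed and speed > 8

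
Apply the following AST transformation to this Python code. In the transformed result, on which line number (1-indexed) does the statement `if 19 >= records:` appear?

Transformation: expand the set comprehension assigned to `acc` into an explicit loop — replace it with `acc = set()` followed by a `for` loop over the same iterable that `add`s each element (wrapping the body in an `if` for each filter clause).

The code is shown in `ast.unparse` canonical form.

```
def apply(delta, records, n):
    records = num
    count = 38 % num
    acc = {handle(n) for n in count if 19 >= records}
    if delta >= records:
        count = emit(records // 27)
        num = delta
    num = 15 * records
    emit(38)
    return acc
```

Transformed code:
def apply(delta, records, n):
    records = num
    count = 38 % num
    acc = set()
    for n in count:
        if 19 >= records:
            acc.add(handle(n))
    if delta >= records:
        count = emit(records // 27)
        num = delta
    num = 15 * records
    emit(38)
    return acc

6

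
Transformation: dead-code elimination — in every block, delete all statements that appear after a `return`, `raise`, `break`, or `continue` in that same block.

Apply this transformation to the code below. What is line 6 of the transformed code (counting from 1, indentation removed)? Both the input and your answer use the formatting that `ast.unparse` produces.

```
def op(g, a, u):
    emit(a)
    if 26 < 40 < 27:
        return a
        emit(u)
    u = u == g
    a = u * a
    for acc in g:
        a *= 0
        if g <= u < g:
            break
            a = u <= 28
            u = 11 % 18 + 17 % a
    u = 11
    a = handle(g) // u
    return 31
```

Transformed code:
def op(g, a, u):
    emit(a)
    if 26 < 40 < 27:
        return a
    u = u == g
    a = u * a
    for acc in g:
        a *= 0
        if g <= u < g:
            break
    u = 11
    a = handle(g) // u
    return 31

a = u * a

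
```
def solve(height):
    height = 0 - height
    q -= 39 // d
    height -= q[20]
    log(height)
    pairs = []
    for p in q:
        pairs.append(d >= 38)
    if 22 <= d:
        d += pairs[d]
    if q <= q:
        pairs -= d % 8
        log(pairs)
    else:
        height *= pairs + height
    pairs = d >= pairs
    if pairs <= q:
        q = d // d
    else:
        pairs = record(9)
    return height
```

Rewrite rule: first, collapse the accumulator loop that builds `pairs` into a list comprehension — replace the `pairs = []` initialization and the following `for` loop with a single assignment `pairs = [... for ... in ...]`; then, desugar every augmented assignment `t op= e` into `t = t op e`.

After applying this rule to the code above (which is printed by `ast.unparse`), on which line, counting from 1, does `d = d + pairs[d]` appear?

8

Transformed code:
def solve(height):
    height = 0 - height
    q = q - 39 // d
    height = height - q[20]
    log(height)
    pairs = [d >= 38 for p in q]
    if 22 <= d:
        d = d + pairs[d]
    if q <= q:
        pairs = pairs - d % 8
        log(pairs)
    else:
        height = height * (pairs + height)
    pairs = d >= pairs
    if pairs <= q:
        q = d // d
    else:
        pairs = record(9)
    return height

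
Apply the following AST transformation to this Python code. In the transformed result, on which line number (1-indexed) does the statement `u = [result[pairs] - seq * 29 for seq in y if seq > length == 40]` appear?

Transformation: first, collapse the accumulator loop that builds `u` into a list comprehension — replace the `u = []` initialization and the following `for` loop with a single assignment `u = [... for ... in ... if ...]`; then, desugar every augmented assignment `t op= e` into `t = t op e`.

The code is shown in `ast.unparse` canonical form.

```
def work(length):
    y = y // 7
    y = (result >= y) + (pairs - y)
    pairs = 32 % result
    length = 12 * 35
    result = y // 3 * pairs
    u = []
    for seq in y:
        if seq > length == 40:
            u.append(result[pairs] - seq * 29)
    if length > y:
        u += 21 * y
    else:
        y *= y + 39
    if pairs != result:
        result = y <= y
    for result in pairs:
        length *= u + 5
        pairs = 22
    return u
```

Transformed code:
def work(length):
    y = y // 7
    y = (result >= y) + (pairs - y)
    pairs = 32 % result
    length = 12 * 35
    result = y // 3 * pairs
    u = [result[pairs] - seq * 29 for seq in y if seq > length == 40]
    if length > y:
        u = u + 21 * y
    else:
        y = y * (y + 39)
    if pairs != result:
        result = y <= y
    for result in pairs:
        length = length * (u + 5)
        pairs = 22
    return u

7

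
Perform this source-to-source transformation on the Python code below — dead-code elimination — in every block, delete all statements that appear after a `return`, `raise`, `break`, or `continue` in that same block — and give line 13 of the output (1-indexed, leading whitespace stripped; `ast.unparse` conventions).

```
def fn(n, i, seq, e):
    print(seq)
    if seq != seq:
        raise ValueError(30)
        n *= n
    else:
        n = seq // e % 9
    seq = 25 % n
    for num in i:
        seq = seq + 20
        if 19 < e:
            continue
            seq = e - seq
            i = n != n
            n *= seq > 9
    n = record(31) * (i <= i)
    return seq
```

Transformed code:
def fn(n, i, seq, e):
    print(seq)
    if seq != seq:
        raise ValueError(30)
    else:
        n = seq // e % 9
    seq = 25 % n
    for num in i:
        seq = seq + 20
        if 19 < e:
            continue
    n = record(31) * (i <= i)
    return seq

return seq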